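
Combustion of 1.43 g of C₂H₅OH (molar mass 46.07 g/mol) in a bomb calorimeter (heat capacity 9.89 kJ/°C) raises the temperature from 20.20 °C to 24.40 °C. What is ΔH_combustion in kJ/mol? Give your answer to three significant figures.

ΔH = -1340 kJ/mol

ΔT = 24.40 − 20.20 = 4.20 °C
q_cal = C_cal × ΔT = 9.89 × 4.20 = 41.538 kJ
n = 1.43 / 46.07 = 0.03104 mol
q_rxn = −q_cal = -41.538 kJ
ΔH = -41.538 / 0.03104 = -1338 kJ/mol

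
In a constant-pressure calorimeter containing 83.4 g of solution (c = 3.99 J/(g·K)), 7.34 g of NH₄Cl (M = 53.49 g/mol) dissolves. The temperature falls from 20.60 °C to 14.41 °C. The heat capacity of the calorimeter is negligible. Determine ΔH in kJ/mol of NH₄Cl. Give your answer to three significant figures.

ΔH = 15.0 kJ/mol

|ΔT| = |14.41 − 20.60| = 6.19 °C
|q_surr| = (83.4 × 3.99) × 6.19 = 332.766 × 6.19 = 2060 J
n(NH₄Cl) = 7.34 / 53.49 = 0.1372 mol
Temperature fell, so q_rxn = +|q_surr| = 2.060 kJ
ΔH = q_rxn / n = 15.01 kJ/mol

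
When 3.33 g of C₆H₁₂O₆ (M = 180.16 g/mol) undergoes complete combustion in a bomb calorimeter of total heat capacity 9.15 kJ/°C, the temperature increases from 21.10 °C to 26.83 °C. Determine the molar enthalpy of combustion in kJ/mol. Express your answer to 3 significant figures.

ΔH = -2840 kJ/mol

ΔT = 26.83 − 21.10 = 5.73 °C
q_cal = C_cal × ΔT = 9.15 × 5.73 = 52.4295 kJ
n = 3.33 / 180.16 = 0.01848 mol
q_rxn = −q_cal = -52.4295 kJ
ΔH = -52.4295 / 0.01848 = -2837 kJ/mol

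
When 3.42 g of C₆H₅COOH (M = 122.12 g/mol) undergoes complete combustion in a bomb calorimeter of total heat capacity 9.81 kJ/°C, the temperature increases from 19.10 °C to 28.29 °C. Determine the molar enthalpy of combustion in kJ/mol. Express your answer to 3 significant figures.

ΔH = -3220 kJ/mol

ΔT = 28.29 − 19.10 = 9.19 °C
q_cal = C_cal × ΔT = 9.81 × 9.19 = 90.1539 kJ
n = 3.42 / 122.12 = 0.02801 mol
q_rxn = −q_cal = -90.1539 kJ
ΔH = -90.1539 / 0.02801 = -3219 kJ/mol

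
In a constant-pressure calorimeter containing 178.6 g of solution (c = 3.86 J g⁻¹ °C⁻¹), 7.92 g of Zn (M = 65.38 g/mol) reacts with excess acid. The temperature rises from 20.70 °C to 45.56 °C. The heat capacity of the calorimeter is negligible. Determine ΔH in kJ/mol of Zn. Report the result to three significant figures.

|ΔT| = |45.56 − 20.70| = 24.86 °C
|q_surr| = (178.6 × 3.86) × 24.86 = 689.396 × 24.86 = 17138 J
n(Zn) = 7.92 / 65.38 = 0.12114 mol
Temperature rose, so q_rxn = −|q_surr| = -17.138 kJ
ΔH = q_rxn / n = -141.47 kJ/mol

ΔH = -141 kJ/mol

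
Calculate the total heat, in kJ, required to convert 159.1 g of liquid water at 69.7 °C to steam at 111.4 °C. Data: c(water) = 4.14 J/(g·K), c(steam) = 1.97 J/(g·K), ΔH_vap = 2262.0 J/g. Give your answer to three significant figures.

q = 383 kJ

q1 (heat water 69.7→100.0 °C): 159.1 × 4.14 × 30.3 = 19958 J
q2 (vaporize at 100 °C): 159.1 × 2262.0 = 359884 J
q3 (heat steam 100.0→111.4 °C): 159.1 × 1.97 × 11.4 = 3573 J
Total: 19958 + 359884 + 3573 = 383415 J = 383 kJ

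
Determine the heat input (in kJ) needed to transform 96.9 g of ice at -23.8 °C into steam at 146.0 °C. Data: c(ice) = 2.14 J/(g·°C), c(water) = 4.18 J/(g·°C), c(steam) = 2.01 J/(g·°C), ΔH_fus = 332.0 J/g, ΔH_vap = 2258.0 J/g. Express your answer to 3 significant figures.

q = 305 kJ

q1 (heat ice -23.8→0.0 °C): 96.9 × 2.14 × 23.8 = 4935 J
q2 (melt at 0 °C): 96.9 × 332.0 = 32171 J
q3 (heat water 0.0→100.0 °C): 96.9 × 4.18 × 100.0 = 40504 J
q4 (vaporize at 100 °C): 96.9 × 2258.0 = 218800 J
q5 (heat steam 100.0→146.0 °C): 96.9 × 2.01 × 46.0 = 8959 J
Total: 4935 + 32171 + 40504 + 218800 + 8959 = 305369 J = 305 kJ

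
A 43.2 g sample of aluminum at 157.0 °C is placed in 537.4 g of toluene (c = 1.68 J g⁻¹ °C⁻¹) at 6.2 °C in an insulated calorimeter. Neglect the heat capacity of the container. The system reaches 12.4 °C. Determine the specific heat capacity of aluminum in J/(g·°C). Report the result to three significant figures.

q_gained = (537.4 × 1.68) × (12.4 − 6.2) = 5598 J
q_lost = 43.2 × c × (157.0 − 12.4) = 6246.72 c
Set equal: c = 5598 / 6246.72 = 0.896 J/(g·°C)

c = 0.896 J/(g·°C)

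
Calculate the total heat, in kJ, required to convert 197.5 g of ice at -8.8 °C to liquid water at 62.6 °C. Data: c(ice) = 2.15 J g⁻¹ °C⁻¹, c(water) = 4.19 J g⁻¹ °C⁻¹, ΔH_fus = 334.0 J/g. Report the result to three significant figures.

q1 (heat ice -8.8→0.0 °C): 197.5 × 2.15 × 8.8 = 3737 J
q2 (melt at 0 °C): 197.5 × 334.0 = 65965 J
q3 (heat water 0.0→62.6 °C): 197.5 × 4.19 × 62.6 = 51803 J
Total: 3737 + 65965 + 51803 = 121505 J = 122 kJ

q = 122 kJ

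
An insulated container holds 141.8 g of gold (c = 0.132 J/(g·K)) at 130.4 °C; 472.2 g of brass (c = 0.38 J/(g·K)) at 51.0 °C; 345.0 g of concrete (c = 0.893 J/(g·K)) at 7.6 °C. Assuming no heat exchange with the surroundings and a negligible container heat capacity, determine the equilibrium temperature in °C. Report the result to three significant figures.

T_f = 27.5 °C

Σ mᵢcᵢ(T − Tᵢ) = 0  ⇒  T = Σ mᵢcᵢTᵢ / Σ mᵢcᵢ
Σ mᵢcᵢ = 141.8×0.132 + 472.2×0.38 + 345.0×0.893 = 506.2386
Σ mᵢcᵢTᵢ = 18.7176×130.4 + 179.436×51.0 + 308.085×7.6 = 13933
T = 13933 / 506.2386 = 27.52 °C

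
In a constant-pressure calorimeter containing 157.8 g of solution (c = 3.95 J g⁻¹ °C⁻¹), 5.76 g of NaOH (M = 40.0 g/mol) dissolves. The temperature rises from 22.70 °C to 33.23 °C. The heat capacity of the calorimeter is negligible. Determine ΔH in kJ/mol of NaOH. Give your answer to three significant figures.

ΔH = -45.6 kJ/mol

|ΔT| = |33.23 − 22.70| = 10.53 °C
|q_surr| = (157.8 × 3.95) × 10.53 = 623.31 × 10.53 = 6563 J
n(NaOH) = 5.76 / 40.0 = 0.1440 mol
Temperature rose, so q_rxn = −|q_surr| = -6.563 kJ
ΔH = q_rxn / n = -45.58 kJ/mol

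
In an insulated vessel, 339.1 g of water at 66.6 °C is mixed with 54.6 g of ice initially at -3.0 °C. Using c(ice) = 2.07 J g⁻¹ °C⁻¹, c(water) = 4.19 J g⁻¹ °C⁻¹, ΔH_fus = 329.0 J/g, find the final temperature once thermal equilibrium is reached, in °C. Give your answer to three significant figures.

T_f = 46.3 °C

Heat to bring ice to 0 °C and melt it: q₁ = 54.6×2.07×3.0 + 54.6×329.0 = 18302 J
Heat the water can supply cooling to 0 °C: 339.1×4.19×66.6 = 94627.2 J > q₁, so all ice melts.
Energy balance: 339.1×4.19×(66.6 − T) = 18302 + 54.6×4.19×(T − 0)
1420.829(66.6 − T) = 18302 + 228.774 T
94627.2 − 18302 = 1649.603 T
T = 76325.2 / 1649.603 = 46.27 °C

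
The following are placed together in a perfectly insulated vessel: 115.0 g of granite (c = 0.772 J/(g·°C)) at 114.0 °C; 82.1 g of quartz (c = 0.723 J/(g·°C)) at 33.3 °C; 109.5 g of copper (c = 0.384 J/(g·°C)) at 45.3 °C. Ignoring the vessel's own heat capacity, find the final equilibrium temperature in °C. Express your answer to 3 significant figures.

Σ mᵢcᵢ(T − Tᵢ) = 0  ⇒  T = Σ mᵢcᵢTᵢ / Σ mᵢcᵢ
Σ mᵢcᵢ = 115.0×0.772 + 82.1×0.723 + 109.5×0.384 = 190.1863
Σ mᵢcᵢTᵢ = 88.78×114.0 + 59.3583×33.3 + 42.048×45.3 = 14002
T = 14002 / 190.1863 = 73.62 °C

T_f = 73.6 °C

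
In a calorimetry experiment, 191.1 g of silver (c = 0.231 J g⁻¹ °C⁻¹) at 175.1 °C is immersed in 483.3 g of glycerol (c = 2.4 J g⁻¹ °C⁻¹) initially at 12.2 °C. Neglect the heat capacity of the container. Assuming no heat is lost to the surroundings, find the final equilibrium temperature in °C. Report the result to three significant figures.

Heat lost by silver = heat gained by glycerol.
(191.1)(0.231)(175.1 − T) = (483.3)(2.4)(T − 12.2)
44.1441 (175.1 − T) = 1159.92 (T − 12.2)
7729.6 − 44.1441 T = 1159.92 T − 14151
21880.6 = 1204.0641 T
T = 18.17 °C

T_f = 18.2 °C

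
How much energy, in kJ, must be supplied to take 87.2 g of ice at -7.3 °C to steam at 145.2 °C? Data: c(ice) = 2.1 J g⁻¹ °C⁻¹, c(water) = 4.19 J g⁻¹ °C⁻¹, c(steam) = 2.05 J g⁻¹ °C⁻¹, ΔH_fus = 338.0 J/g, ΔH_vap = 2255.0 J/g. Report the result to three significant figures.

q = 272 kJ

q1 (heat ice -7.3→0.0 °C): 87.2 × 2.1 × 7.3 = 1337 J
q2 (melt at 0 °C): 87.2 × 338.0 = 29474 J
q3 (heat water 0.0→100.0 °C): 87.2 × 4.19 × 100.0 = 36537 J
q4 (vaporize at 100 °C): 87.2 × 2255.0 = 196636 J
q5 (heat steam 100.0→145.2 °C): 87.2 × 2.05 × 45.2 = 8080 J
Total: 1337 + 29474 + 36537 + 196636 + 8080 = 272064 J = 272 kJ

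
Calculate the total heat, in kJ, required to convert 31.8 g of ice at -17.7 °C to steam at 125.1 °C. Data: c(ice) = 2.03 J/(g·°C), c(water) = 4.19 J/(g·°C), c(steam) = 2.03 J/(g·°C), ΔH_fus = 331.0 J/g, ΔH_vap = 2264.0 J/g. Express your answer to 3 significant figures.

q = 98.6 kJ

q1 (heat ice -17.7→0.0 °C): 31.8 × 2.03 × 17.7 = 1143 J
q2 (melt at 0 °C): 31.8 × 331.0 = 10526 J
q3 (heat water 0.0→100.0 °C): 31.8 × 4.19 × 100.0 = 13324 J
q4 (vaporize at 100 °C): 31.8 × 2264.0 = 71995 J
q5 (heat steam 100.0→125.1 °C): 31.8 × 2.03 × 25.1 = 1620 J
Total: 1143 + 10526 + 13324 + 71995 + 1620 = 98608 J = 98.6 kJ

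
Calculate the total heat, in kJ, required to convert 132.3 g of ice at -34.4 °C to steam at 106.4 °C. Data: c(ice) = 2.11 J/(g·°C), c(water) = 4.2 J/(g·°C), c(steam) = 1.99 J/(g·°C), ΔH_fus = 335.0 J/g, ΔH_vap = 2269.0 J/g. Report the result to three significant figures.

q1 (heat ice -34.4→0.0 °C): 132.3 × 2.11 × 34.4 = 9603 J
q2 (melt at 0 °C): 132.3 × 335.0 = 44321 J
q3 (heat water 0.0→100.0 °C): 132.3 × 4.2 × 100.0 = 55566 J
q4 (vaporize at 100 °C): 132.3 × 2269.0 = 300189 J
q5 (heat steam 100.0→106.4 °C): 132.3 × 1.99 × 6.4 = 1685 J
Total: 9603 + 44321 + 55566 + 300189 + 1685 = 411364 J = 411 kJ

q = 411 kJ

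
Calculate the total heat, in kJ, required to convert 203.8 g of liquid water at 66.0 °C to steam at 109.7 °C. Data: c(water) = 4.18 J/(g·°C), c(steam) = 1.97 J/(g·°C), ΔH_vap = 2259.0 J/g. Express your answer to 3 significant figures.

q1 (heat water 66.0→100.0 °C): 203.8 × 4.18 × 34.0 = 28964 J
q2 (vaporize at 100 °C): 203.8 × 2259.0 = 460384 J
q3 (heat steam 100.0→109.7 °C): 203.8 × 1.97 × 9.7 = 3894 J
Total: 28964 + 460384 + 3894 = 493242 J = 493 kJ

q = 493 kJ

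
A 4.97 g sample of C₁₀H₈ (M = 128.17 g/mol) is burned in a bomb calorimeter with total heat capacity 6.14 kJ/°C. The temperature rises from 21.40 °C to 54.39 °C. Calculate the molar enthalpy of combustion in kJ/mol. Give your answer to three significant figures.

ΔT = 54.39 − 21.40 = 32.99 °C
q_cal = C_cal × ΔT = 6.14 × 32.99 = 202.5586 kJ
n = 4.97 / 128.17 = 0.03878 mol
q_rxn = −q_cal = -202.5586 kJ
ΔH = -202.5586 / 0.03878 = -5223 kJ/mol

ΔH = -5220 kJ/mol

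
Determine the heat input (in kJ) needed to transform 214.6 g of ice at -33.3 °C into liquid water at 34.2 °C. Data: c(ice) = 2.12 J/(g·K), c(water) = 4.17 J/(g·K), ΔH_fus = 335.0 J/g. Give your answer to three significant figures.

q = 118 kJ

q1 (heat ice -33.3→0.0 °C): 214.6 × 2.12 × 33.3 = 15150 J
q2 (melt at 0 °C): 214.6 × 335.0 = 71891 J
q3 (heat water 0.0→34.2 °C): 214.6 × 4.17 × 34.2 = 30605 J
Total: 15150 + 71891 + 30605 = 117646 J = 118 kJ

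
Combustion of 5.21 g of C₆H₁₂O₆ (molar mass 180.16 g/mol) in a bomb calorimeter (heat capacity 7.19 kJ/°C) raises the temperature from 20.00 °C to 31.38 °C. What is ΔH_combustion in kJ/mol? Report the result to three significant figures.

ΔT = 31.38 − 20.00 = 11.38 °C
q_cal = C_cal × ΔT = 7.19 × 11.38 = 81.8222 kJ
n = 5.21 / 180.16 = 0.02892 mol
q_rxn = −q_cal = -81.8222 kJ
ΔH = -81.8222 / 0.02892 = -2829 kJ/mol

ΔH = -2830 kJ/mol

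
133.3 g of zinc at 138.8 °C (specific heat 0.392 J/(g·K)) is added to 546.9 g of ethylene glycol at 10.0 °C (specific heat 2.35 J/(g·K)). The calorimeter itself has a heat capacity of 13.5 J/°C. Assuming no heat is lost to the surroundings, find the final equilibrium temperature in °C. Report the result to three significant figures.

Heat lost by zinc = heat gained by ethylene glycol + calorimeter.
(133.3)(0.392)(138.8 − T) = [(546.9)(2.35) + 13.5](T − 10.0)
52.2536 (138.8 − T) = 1298.715 (T − 10.0)
7252.8 − 52.2536 T = 1298.715 T − 12987
20239.8 = 1350.9686 T
T = 14.98 °C

T_f = 15.0 °C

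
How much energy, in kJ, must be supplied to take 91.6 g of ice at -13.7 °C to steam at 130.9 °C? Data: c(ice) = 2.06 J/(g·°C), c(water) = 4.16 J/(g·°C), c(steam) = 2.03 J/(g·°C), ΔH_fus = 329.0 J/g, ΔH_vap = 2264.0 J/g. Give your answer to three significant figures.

q1 (heat ice -13.7→0.0 °C): 91.6 × 2.06 × 13.7 = 2585 J
q2 (melt at 0 °C): 91.6 × 329.0 = 30136 J
q3 (heat water 0.0→100.0 °C): 91.6 × 4.16 × 100.0 = 38106 J
q4 (vaporize at 100 °C): 91.6 × 2264.0 = 207382 J
q5 (heat steam 100.0→130.9 °C): 91.6 × 2.03 × 30.9 = 5746 J
Total: 2585 + 30136 + 38106 + 207382 + 5746 = 283955 J = 284 kJ

q = 284 kJ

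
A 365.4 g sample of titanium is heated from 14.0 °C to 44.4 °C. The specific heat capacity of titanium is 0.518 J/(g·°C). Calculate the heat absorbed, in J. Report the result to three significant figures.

q = 5750 J

q = m c ΔT = 365.4 × 0.518 × (44.4 − 14.0)
q = 365.4 × 0.518 × 30.4 = 5754 J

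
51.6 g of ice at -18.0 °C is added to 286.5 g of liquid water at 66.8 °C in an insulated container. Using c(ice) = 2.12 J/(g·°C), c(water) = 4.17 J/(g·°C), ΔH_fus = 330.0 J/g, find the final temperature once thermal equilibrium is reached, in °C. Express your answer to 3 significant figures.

Heat to bring ice to 0 °C and melt it: q₁ = 51.6×2.12×18.0 + 51.6×330.0 = 18997 J
Heat the water can supply cooling to 0 °C: 286.5×4.17×66.8 = 79806.3 J > q₁, so all ice melts.
Energy balance: 286.5×4.17×(66.8 − T) = 18997 + 51.6×4.17×(T − 0)
1194.705(66.8 − T) = 18997 + 215.172 T
79806.3 − 18997 = 1409.877 T
T = 60809.3 / 1409.877 = 43.13 °C

T_f = 43.1 °C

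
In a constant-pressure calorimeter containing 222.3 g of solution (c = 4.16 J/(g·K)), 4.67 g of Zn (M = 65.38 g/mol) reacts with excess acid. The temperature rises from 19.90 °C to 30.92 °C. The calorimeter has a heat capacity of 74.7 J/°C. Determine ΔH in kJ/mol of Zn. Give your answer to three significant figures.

ΔH = -154 kJ/mol

|ΔT| = |30.92 − 19.90| = 11.02 °C
|q_surr| = (222.3 × 4.16 + 74.7) × 11.02 = 999.468 × 11.02 = 11010 J
n(Zn) = 4.67 / 65.38 = 0.07143 mol
Temperature rose, so q_rxn = −|q_surr| = -11.01 kJ
ΔH = q_rxn / n = -154.1 kJ/mol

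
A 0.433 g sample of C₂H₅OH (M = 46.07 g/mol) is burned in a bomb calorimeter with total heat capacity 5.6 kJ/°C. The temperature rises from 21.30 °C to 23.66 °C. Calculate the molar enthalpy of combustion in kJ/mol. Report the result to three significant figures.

ΔT = 23.66 − 21.30 = 2.36 °C
q_cal = C_cal × ΔT = 5.6 × 2.36 = 13.216 kJ
n = 0.433 / 46.07 = 0.009399 mol
q_rxn = −q_cal = -13.216 kJ
ΔH = -13.216 / 0.009399 = -1406 kJ/mol

ΔH = -1410 kJ/mol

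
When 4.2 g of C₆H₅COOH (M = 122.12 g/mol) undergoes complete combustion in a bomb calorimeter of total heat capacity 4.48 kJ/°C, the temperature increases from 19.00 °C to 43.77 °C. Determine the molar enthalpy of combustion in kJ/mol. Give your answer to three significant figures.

ΔH = -3230 kJ/mol

ΔT = 43.77 − 19.00 = 24.77 °C
q_cal = C_cal × ΔT = 4.48 × 24.77 = 110.9696 kJ
n = 4.2 / 122.12 = 0.03439 mol
q_rxn = −q_cal = -110.9696 kJ
ΔH = -110.9696 / 0.03439 = -3227 kJ/mol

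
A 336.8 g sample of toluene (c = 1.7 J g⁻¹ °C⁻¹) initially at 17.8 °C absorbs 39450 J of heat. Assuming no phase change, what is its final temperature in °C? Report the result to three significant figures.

T_f = 86.7 °C

ΔT = q / (m c) = 39450 / (336.8 × 1.7) = 68.90 °C
T_f = 17.8 + 68.90 = 86.70 °C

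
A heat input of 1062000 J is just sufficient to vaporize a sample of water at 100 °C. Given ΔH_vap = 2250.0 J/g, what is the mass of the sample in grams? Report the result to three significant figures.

m = q / ΔH_vap = 1062000 J / 2250.0 J/g = 472 g

m = 472 g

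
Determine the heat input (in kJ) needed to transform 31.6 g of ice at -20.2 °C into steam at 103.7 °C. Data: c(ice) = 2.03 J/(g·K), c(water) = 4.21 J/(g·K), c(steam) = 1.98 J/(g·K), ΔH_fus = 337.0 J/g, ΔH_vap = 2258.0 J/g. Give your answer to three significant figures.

q1 (heat ice -20.2→0.0 °C): 31.6 × 2.03 × 20.2 = 1296 J
q2 (melt at 0 °C): 31.6 × 337.0 = 10649 J
q3 (heat water 0.0→100.0 °C): 31.6 × 4.21 × 100.0 = 13304 J
q4 (vaporize at 100 °C): 31.6 × 2258.0 = 71353 J
q5 (heat steam 100.0→103.7 °C): 31.6 × 1.98 × 3.7 = 232 J
Total: 1296 + 10649 + 13304 + 71353 + 232 = 96834 J = 96.8 kJ

q = 96.8 kJ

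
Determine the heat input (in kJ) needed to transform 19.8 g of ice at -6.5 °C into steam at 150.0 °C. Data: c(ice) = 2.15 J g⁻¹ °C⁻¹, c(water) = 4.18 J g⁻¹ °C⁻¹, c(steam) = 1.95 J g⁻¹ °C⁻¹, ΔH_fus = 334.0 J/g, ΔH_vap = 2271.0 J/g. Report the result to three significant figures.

q1 (heat ice -6.5→0.0 °C): 19.8 × 2.15 × 6.5 = 277 J
q2 (melt at 0 °C): 19.8 × 334.0 = 6613 J
q3 (heat water 0.0→100.0 °C): 19.8 × 4.18 × 100.0 = 8276 J
q4 (vaporize at 100 °C): 19.8 × 2271.0 = 44966 J
q5 (heat steam 100.0→150.0 °C): 19.8 × 1.95 × 50.0 = 1931 J
Total: 277 + 6613 + 8276 + 44966 + 1931 = 62063 J = 62.1 kJ

q = 62.1 kJ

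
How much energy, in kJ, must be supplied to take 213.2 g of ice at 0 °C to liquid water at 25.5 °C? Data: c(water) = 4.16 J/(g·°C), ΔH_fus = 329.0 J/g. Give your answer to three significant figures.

q1 (melt at 0 °C): 213.2 × 329.0 = 70143 J
q2 (heat water 0.0→25.5 °C): 213.2 × 4.16 × 25.5 = 22616 J
Total: 70143 + 22616 = 92759 J = 92.8 kJ

q = 92.8 kJ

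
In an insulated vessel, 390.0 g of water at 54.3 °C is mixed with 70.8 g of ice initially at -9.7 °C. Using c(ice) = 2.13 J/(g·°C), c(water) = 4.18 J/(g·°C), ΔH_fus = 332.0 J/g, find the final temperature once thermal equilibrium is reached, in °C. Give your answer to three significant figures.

Heat to bring ice to 0 °C and melt it: q₁ = 70.8×2.13×9.7 + 70.8×332.0 = 24968 J
Heat the water can supply cooling to 0 °C: 390.0×4.18×54.3 = 88519.9 J > q₁, so all ice melts.
Energy balance: 390.0×4.18×(54.3 − T) = 24968 + 70.8×4.18×(T − 0)
1630.2(54.3 − T) = 24968 + 295.944 T
88519.9 − 24968 = 1926.144 T
T = 63551.9 / 1926.144 = 32.99 °C

T_f = 33.0 °C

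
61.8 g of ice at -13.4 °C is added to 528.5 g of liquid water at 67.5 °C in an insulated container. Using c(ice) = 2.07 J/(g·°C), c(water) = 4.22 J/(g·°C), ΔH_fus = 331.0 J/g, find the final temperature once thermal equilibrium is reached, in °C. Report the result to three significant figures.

T_f = 51.5 °C

Heat to bring ice to 0 °C and melt it: q₁ = 61.8×2.07×13.4 + 61.8×331.0 = 22170 J
Heat the water can supply cooling to 0 °C: 528.5×4.22×67.5 = 150543 J > q₁, so all ice melts.
Energy balance: 528.5×4.22×(67.5 − T) = 22170 + 61.8×4.22×(T − 0)
2230.27(67.5 − T) = 22170 + 260.796 T
150543 − 22170 = 2491.066 T
T = 128373 / 2491.066 = 51.53 °C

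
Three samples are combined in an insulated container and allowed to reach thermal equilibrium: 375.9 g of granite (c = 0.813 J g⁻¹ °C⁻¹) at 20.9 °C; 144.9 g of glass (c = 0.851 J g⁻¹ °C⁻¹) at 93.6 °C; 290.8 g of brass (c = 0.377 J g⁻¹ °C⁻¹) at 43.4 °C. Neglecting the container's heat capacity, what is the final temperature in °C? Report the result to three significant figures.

Σ mᵢcᵢ(T − Tᵢ) = 0  ⇒  T = Σ mᵢcᵢTᵢ / Σ mᵢcᵢ
Σ mᵢcᵢ = 375.9×0.813 + 144.9×0.851 + 290.8×0.377 = 538.5482
Σ mᵢcᵢTᵢ = 305.6067×20.9 + 123.3099×93.6 + 109.6316×43.4 = 22687
T = 22687 / 538.5482 = 42.13 °C

T_f = 42.1 °C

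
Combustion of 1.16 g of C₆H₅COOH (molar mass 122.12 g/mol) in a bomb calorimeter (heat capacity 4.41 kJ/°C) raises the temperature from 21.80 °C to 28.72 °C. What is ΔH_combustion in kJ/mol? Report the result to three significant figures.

ΔT = 28.72 − 21.80 = 6.92 °C
q_cal = C_cal × ΔT = 4.41 × 6.92 = 30.5172 kJ
n = 1.16 / 122.12 = 0.009499 mol
q_rxn = −q_cal = -30.5172 kJ
ΔH = -30.5172 / 0.009499 = -3213 kJ/mol

ΔH = -3210 kJ/mol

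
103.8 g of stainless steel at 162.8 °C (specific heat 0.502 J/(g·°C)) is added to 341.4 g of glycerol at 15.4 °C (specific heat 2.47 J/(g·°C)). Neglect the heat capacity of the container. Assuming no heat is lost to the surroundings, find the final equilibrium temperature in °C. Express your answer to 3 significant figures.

T_f = 24.0 °C

Heat lost by stainless steel = heat gained by glycerol.
(103.8)(0.502)(162.8 − T) = (341.4)(2.47)(T − 15.4)
52.1076 (162.8 − T) = 843.258 (T − 15.4)
8483.1 − 52.1076 T = 843.258 T − 12986
21469.1 = 895.3656 T
T = 23.98 °C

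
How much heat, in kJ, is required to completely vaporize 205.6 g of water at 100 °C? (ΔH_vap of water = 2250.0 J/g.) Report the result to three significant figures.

q = 463 kJ

q = m × ΔH_vap = 205.6 × 2250.0 = 462600 J = 463 kJ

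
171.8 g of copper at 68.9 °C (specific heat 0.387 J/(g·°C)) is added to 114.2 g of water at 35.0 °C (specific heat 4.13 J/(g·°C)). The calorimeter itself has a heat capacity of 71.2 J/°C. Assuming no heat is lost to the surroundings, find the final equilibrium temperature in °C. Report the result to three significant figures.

Heat lost by copper = heat gained by water + calorimeter.
(171.8)(0.387)(68.9 − T) = [(114.2)(4.13) + 71.2](T − 35.0)
66.4866 (68.9 − T) = 542.846 (T − 35.0)
4580.9 − 66.4866 T = 542.846 T − 19000
23580.9 = 609.3326 T
T = 38.70 °C

T_f = 38.7 °C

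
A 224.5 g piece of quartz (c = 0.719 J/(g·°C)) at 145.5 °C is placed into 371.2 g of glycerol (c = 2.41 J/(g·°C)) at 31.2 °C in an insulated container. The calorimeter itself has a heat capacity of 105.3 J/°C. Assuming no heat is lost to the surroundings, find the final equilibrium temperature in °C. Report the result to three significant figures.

T_f = 47.1 °C

Heat lost by quartz = heat gained by glycerol + calorimeter.
(224.5)(0.719)(145.5 − T) = [(371.2)(2.41) + 105.3](T − 31.2)
161.4155 (145.5 − T) = 999.892 (T − 31.2)
23486 − 161.4155 T = 999.892 T − 31197
54683 = 1161.3075 T
T = 47.09 °C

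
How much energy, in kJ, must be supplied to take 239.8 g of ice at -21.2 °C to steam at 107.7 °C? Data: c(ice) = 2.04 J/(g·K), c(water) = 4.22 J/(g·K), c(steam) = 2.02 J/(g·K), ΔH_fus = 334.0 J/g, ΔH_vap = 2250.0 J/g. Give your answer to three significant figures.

q = 735 kJ

q1 (heat ice -21.2→0.0 °C): 239.8 × 2.04 × 21.2 = 10371 J
q2 (melt at 0 °C): 239.8 × 334.0 = 80093 J
q3 (heat water 0.0→100.0 °C): 239.8 × 4.22 × 100.0 = 101196 J
q4 (vaporize at 100 °C): 239.8 × 2250.0 = 539550 J
q5 (heat steam 100.0→107.7 °C): 239.8 × 2.02 × 7.7 = 3730 J
Total: 10371 + 80093 + 101196 + 539550 + 3730 = 734940 J = 735 kJ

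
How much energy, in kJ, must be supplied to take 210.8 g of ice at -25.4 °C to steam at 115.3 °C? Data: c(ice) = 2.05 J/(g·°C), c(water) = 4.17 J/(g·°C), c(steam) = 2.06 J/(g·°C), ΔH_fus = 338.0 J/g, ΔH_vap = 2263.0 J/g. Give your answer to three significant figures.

q = 654 kJ

q1 (heat ice -25.4→0.0 °C): 210.8 × 2.05 × 25.4 = 10976 J
q2 (melt at 0 °C): 210.8 × 338.0 = 71250 J
q3 (heat water 0.0→100.0 °C): 210.8 × 4.17 × 100.0 = 87904 J
q4 (vaporize at 100 °C): 210.8 × 2263.0 = 477040 J
q5 (heat steam 100.0→115.3 °C): 210.8 × 2.06 × 15.3 = 6644 J
Total: 10976 + 71250 + 87904 + 477040 + 6644 = 653814 J = 654 kJ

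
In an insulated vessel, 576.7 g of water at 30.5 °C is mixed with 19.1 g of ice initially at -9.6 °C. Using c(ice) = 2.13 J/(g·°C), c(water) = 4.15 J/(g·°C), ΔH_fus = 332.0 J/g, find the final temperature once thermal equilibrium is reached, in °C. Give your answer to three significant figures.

T_f = 26.8 °C

Heat to bring ice to 0 °C and melt it: q₁ = 19.1×2.13×9.6 + 19.1×332.0 = 6731.8 J
Heat the water can supply cooling to 0 °C: 576.7×4.15×30.5 = 72995.8 J > q₁, so all ice melts.
Energy balance: 576.7×4.15×(30.5 − T) = 6731.8 + 19.1×4.15×(T − 0)
2393.305(30.5 − T) = 6731.8 + 79.265 T
72995.8 − 6731.8 = 2472.570 T
T = 66264.0 / 2472.570 = 26.80 °C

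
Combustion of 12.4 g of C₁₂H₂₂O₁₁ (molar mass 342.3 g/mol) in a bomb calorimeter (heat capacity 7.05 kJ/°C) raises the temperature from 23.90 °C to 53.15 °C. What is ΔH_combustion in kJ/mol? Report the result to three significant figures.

ΔT = 53.15 − 23.90 = 29.25 °C
q_cal = C_cal × ΔT = 7.05 × 29.25 = 206.2125 kJ
n = 12.4 / 342.3 = 0.03623 mol
q_rxn = −q_cal = -206.2125 kJ
ΔH = -206.2125 / 0.03623 = -5692 kJ/mol

ΔH = -5690 kJ/mol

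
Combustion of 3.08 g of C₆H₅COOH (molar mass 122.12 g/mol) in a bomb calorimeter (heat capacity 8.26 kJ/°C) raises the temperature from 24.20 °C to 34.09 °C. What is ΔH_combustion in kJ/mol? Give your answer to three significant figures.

ΔT = 34.09 − 24.20 = 9.89 °C
q_cal = C_cal × ΔT = 8.26 × 9.89 = 81.6914 kJ
n = 3.08 / 122.12 = 0.02522 mol
q_rxn = −q_cal = -81.6914 kJ
ΔH = -81.6914 / 0.02522 = -3239 kJ/mol

ΔH = -3240 kJ/mol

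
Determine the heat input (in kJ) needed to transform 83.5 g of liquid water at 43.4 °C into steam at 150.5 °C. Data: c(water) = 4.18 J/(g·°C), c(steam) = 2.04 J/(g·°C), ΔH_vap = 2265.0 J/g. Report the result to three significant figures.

q1 (heat water 43.4→100.0 °C): 83.5 × 4.18 × 56.6 = 19755 J
q2 (vaporize at 100 °C): 83.5 × 2265.0 = 189128 J
q3 (heat steam 100.0→150.5 °C): 83.5 × 2.04 × 50.5 = 8602 J
Total: 19755 + 189128 + 8602 = 217485 J = 217 kJ

q = 217 kJ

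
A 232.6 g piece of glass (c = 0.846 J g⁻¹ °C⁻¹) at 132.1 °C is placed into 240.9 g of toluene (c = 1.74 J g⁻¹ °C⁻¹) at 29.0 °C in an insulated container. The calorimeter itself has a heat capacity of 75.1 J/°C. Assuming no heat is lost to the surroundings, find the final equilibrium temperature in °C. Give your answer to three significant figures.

Heat lost by glass = heat gained by toluene + calorimeter.
(232.6)(0.846)(132.1 − T) = [(240.9)(1.74) + 75.1](T − 29.0)
196.7796 (132.1 − T) = 494.266 (T − 29.0)
25995 − 196.7796 T = 494.266 T − 14334
40329 = 691.0456 T
T = 58.36 °C

T_f = 58.4 °C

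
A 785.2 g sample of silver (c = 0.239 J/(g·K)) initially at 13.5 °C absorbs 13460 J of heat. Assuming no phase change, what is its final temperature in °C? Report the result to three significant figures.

T_f = 85.2 °C

ΔT = q / (m c) = 13460 / (785.2 × 0.239) = 71.72 °C
T_f = 13.5 + 71.72 = 85.22 °C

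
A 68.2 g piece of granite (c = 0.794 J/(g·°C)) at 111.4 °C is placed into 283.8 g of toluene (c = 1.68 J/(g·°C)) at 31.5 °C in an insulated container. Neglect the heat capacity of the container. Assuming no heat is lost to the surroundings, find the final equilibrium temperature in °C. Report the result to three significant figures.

T_f = 39.6 °C

Heat lost by granite = heat gained by toluene.
(68.2)(0.794)(111.4 − T) = (283.8)(1.68)(T − 31.5)
54.1508 (111.4 − T) = 476.784 (T − 31.5)
6032.4 − 54.1508 T = 476.784 T − 15019
21051.4 = 530.9348 T
T = 39.6497 °C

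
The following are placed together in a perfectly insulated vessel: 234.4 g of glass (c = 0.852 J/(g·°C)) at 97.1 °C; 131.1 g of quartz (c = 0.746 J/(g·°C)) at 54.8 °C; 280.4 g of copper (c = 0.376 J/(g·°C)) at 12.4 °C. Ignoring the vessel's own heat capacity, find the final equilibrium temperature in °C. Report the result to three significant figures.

Σ mᵢcᵢ(T − Tᵢ) = 0  ⇒  T = Σ mᵢcᵢTᵢ / Σ mᵢcᵢ
Σ mᵢcᵢ = 234.4×0.852 + 131.1×0.746 + 280.4×0.376 = 402.9398
Σ mᵢcᵢTᵢ = 199.7088×97.1 + 97.8006×54.8 + 105.4304×12.4 = 26059
T = 26059 / 402.9398 = 64.67 °C

T_f = 64.7 °C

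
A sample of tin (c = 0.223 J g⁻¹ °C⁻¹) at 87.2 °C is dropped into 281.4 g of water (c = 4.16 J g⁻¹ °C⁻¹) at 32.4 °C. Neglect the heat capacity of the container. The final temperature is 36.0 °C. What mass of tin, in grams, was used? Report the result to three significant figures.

q_gained = (281.4 × 4.16) × (36.0 − 32.4) = 4214 J
q_lost = m × 0.223 × (87.2 − 36.0) = 11.4176 m
m = 4214 / 11.4176 = 369 g

m = 369 g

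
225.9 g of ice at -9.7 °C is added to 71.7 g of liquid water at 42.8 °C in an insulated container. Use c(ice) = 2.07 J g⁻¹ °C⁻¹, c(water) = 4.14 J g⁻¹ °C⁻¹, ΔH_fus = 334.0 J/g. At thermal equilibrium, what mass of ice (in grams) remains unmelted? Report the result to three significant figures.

Heat to warm all ice to 0 °C: 225.9×2.07×9.7 = 4535.8 J
Heat released by water cooling to 0 °C: 71.7×4.14×42.8 = 12705 J
12705 J < 4535.8 + 225.9×334.0 = 79986.4 J, so not all ice melts; final T = 0 °C.
Heat left for melting: 12705 − 4535.8 = 8169.2 J
Mass melted = 8169.2 / 334.0 = 24.46 g
Ice remaining = 225.9 − 24.46 = 201.44 g

m_ice remaining = 201 g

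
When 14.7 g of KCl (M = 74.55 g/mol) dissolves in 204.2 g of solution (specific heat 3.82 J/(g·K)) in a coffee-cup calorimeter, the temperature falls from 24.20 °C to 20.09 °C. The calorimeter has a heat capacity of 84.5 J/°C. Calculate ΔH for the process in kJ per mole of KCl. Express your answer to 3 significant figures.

|ΔT| = |20.09 − 24.20| = 4.11 °C
|q_surr| = (204.2 × 3.82 + 84.5) × 4.11 = 864.544 × 4.11 = 3553 J
n(KCl) = 14.7 / 74.55 = 0.1972 mol
Temperature fell, so q_rxn = +|q_surr| = 3.553 kJ
ΔH = q_rxn / n = 18.02 kJ/mol

ΔH = 18.0 kJ/mol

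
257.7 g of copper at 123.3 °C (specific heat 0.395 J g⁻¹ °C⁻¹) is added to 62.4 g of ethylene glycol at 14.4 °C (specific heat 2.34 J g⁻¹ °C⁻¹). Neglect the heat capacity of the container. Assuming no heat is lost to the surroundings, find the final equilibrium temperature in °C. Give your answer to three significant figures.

Heat lost by copper = heat gained by ethylene glycol.
(257.7)(0.395)(123.3 − T) = (62.4)(2.34)(T − 14.4)
101.7915 (123.3 − T) = 146.016 (T − 14.4)
12551 − 101.7915 T = 146.016 T − 2102.6
14653.6 = 247.8075 T
T = 59.13 °C

T_f = 59.1 °C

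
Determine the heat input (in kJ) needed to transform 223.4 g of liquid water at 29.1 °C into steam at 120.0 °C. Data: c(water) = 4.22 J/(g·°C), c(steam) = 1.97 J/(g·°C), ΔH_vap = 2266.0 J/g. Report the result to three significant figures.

q = 582 kJ

q1 (heat water 29.1→100.0 °C): 223.4 × 4.22 × 70.9 = 66841 J
q2 (vaporize at 100 °C): 223.4 × 2266.0 = 506224 J
q3 (heat steam 100.0→120.0 °C): 223.4 × 1.97 × 20.0 = 8802 J
Total: 66841 + 506224 + 8802 = 581867 J = 582 kJ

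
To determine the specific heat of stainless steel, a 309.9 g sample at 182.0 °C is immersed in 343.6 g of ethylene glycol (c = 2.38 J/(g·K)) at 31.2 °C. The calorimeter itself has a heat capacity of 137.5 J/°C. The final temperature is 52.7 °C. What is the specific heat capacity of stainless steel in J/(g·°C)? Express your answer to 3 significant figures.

c = 0.513 J/(g·°C)

q_gained = (343.6 × 2.38 + 137.5) × (52.7 − 31.2) = 20540 J
q_lost = 309.9 × c × (182.0 − 52.7) = 40070.07 c
Set equal: c = 20540 / 40070.07 = 0.513 J/(g·°C)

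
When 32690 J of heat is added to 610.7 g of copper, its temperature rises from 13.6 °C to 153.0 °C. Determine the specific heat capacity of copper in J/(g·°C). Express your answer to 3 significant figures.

c = q / (m ΔT) = 32690 / (610.7 × 139.4)
c = 32690 / 85131.58 = 0.384 J/(g·°C)

c = 0.384 J/(g·°C)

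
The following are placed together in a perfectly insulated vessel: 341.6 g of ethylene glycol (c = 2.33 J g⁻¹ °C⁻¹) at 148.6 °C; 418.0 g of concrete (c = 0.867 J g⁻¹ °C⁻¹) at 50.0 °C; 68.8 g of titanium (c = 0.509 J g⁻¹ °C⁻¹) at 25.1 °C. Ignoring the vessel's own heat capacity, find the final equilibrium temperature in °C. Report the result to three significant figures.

Σ mᵢcᵢ(T − Tᵢ) = 0  ⇒  T = Σ mᵢcᵢTᵢ / Σ mᵢcᵢ
Σ mᵢcᵢ = 341.6×2.33 + 418.0×0.867 + 68.8×0.509 = 1193.3532
Σ mᵢcᵢTᵢ = 795.928×148.6 + 362.406×50.0 + 35.0192×25.1 = 137270
T = 137270 / 1193.3532 = 115.0 °C

T_f = 115 °C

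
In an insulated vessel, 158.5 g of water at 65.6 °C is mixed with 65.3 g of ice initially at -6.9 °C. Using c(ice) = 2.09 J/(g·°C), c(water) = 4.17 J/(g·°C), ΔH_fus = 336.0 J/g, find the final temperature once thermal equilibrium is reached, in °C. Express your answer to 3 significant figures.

Heat to bring ice to 0 °C and melt it: q₁ = 65.3×2.09×6.9 + 65.3×336.0 = 22882 J
Heat the water can supply cooling to 0 °C: 158.5×4.17×65.6 = 43358.0 J > q₁, so all ice melts.
Energy balance: 158.5×4.17×(65.6 − T) = 22882 + 65.3×4.17×(T − 0)
660.945(65.6 − T) = 22882 + 272.301 T
43358.0 − 22882 = 933.246 T
T = 20476.0 / 933.246 = 21.94 °C

T_f = 21.9 °C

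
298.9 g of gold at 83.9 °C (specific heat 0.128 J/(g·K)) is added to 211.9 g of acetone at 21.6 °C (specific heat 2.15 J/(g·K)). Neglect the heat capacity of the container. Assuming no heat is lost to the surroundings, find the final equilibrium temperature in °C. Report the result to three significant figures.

T_f = 26.4 °C

Heat lost by gold = heat gained by acetone.
(298.9)(0.128)(83.9 − T) = (211.9)(2.15)(T − 21.6)
38.2592 (83.9 − T) = 455.585 (T − 21.6)
3209.9 − 38.2592 T = 455.585 T − 9840.6
13050.5 = 493.8442 T
T = 26.43 °C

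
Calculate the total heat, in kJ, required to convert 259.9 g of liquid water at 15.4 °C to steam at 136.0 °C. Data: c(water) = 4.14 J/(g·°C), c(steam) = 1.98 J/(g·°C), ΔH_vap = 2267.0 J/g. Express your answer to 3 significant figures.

q = 699 kJ

q1 (heat water 15.4→100.0 °C): 259.9 × 4.14 × 84.6 = 91028 J
q2 (vaporize at 100 °C): 259.9 × 2267.0 = 589193 J
q3 (heat steam 100.0→136.0 °C): 259.9 × 1.98 × 36.0 = 18526 J
Total: 91028 + 589193 + 18526 = 698747 J = 699 kJ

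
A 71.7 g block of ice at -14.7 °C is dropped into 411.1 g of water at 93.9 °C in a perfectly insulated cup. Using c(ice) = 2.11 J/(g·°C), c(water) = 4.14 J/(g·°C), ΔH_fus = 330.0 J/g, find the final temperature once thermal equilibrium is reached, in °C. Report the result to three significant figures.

Heat to bring ice to 0 °C and melt it: q₁ = 71.7×2.11×14.7 + 71.7×330.0 = 25885 J
Heat the water can supply cooling to 0 °C: 411.1×4.14×93.9 = 159813 J > q₁, so all ice melts.
Energy balance: 411.1×4.14×(93.9 − T) = 25885 + 71.7×4.14×(T − 0)
1701.954(93.9 − T) = 25885 + 296.838 T
159813 − 25885 = 1998.792 T
T = 133928 / 1998.792 = 67.00 °C

T_f = 67.0 °C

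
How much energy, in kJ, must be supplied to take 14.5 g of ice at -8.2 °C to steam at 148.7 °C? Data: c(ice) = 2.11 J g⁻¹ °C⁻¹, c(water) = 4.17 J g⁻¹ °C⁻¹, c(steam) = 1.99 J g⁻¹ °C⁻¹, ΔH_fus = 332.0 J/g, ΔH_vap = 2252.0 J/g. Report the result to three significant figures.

q1 (heat ice -8.2→0.0 °C): 14.5 × 2.11 × 8.2 = 251 J
q2 (melt at 0 °C): 14.5 × 332.0 = 4814 J
q3 (heat water 0.0→100.0 °C): 14.5 × 4.17 × 100.0 = 6047 J
q4 (vaporize at 100 °C): 14.5 × 2252.0 = 32654 J
q5 (heat steam 100.0→148.7 °C): 14.5 × 1.99 × 48.7 = 1405 J
Total: 251 + 4814 + 6047 + 32654 + 1405 = 45171 J = 45.2 kJ

q = 45.2 kJ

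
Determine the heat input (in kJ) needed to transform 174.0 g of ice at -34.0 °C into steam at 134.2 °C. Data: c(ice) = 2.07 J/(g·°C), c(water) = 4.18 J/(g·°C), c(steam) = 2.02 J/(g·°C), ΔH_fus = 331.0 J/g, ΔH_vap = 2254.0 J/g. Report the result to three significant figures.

q1 (heat ice -34.0→0.0 °C): 174.0 × 2.07 × 34.0 = 12246 J
q2 (melt at 0 °C): 174.0 × 331.0 = 57594 J
q3 (heat water 0.0→100.0 °C): 174.0 × 4.18 × 100.0 = 72732 J
q4 (vaporize at 100 °C): 174.0 × 2254.0 = 392196 J
q5 (heat steam 100.0→134.2 °C): 174.0 × 2.02 × 34.2 = 12021 J
Total: 12246 + 57594 + 72732 + 392196 + 12021 = 546789 J = 547 kJ

q = 547 kJ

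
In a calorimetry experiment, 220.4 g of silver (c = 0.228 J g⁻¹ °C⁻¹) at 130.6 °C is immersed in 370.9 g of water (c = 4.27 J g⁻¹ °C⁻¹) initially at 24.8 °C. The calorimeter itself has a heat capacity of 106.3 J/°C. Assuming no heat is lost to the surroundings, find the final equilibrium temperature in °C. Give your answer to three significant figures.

Heat lost by silver = heat gained by water + calorimeter.
(220.4)(0.228)(130.6 − T) = [(370.9)(4.27) + 106.3](T − 24.8)
50.2512 (130.6 − T) = 1690.043 (T − 24.8)
6562.8 − 50.2512 T = 1690.043 T − 41913
48475.8 = 1740.2942 T
T = 27.85 °C

T_f = 27.9 °C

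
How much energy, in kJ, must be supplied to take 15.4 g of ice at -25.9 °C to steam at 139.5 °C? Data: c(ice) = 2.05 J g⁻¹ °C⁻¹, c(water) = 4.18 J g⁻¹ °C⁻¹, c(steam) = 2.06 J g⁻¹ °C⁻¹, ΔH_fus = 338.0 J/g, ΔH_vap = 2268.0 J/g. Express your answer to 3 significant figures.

q = 48.6 kJ

q1 (heat ice -25.9→0.0 °C): 15.4 × 2.05 × 25.9 = 818 J
q2 (melt at 0 °C): 15.4 × 338.0 = 5205 J
q3 (heat water 0.0→100.0 °C): 15.4 × 4.18 × 100.0 = 6437 J
q4 (vaporize at 100 °C): 15.4 × 2268.0 = 34927 J
q5 (heat steam 100.0→139.5 °C): 15.4 × 2.06 × 39.5 = 1253 J
Total: 818 + 5205 + 6437 + 34927 + 1253 = 48640 J = 48.6 kJ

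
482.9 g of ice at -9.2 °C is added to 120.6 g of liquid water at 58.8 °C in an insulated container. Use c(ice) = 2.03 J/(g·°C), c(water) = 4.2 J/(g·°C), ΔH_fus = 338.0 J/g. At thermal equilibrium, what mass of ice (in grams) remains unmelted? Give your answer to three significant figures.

Heat to warm all ice to 0 °C: 482.9×2.03×9.2 = 9018.6 J
Heat released by water cooling to 0 °C: 120.6×4.2×58.8 = 29783 J
29783 J < 9018.6 + 482.9×338.0 = 172238.8 J, so not all ice melts; final T = 0 °C.
Heat left for melting: 29783 − 9018.6 = 20764.4 J
Mass melted = 20764.4 / 338.0 = 61.43 g
Ice remaining = 482.9 − 61.43 = 421.47 g

m_ice remaining = 421 g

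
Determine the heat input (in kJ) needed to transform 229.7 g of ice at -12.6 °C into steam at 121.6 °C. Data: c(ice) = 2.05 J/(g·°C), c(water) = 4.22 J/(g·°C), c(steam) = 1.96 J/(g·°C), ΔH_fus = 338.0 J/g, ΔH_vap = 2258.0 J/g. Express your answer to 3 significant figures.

q1 (heat ice -12.6→0.0 °C): 229.7 × 2.05 × 12.6 = 5933 J
q2 (melt at 0 °C): 229.7 × 338.0 = 77639 J
q3 (heat water 0.0→100.0 °C): 229.7 × 4.22 × 100.0 = 96933 J
q4 (vaporize at 100 °C): 229.7 × 2258.0 = 518663 J
q5 (heat steam 100.0→121.6 °C): 229.7 × 1.96 × 21.6 = 9725 J
Total: 5933 + 77639 + 96933 + 518663 + 9725 = 708893 J = 709 kJ

q = 709 kJ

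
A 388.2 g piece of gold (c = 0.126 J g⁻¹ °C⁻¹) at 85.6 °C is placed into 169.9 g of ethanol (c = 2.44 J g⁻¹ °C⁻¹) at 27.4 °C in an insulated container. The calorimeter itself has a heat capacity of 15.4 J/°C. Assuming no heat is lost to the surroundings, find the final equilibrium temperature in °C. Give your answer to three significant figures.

T_f = 33.3 °C

Heat lost by gold = heat gained by ethanol + calorimeter.
(388.2)(0.126)(85.6 − T) = [(169.9)(2.44) + 15.4](T − 27.4)
48.9132 (85.6 − T) = 429.956 (T − 27.4)
4187.0 − 48.9132 T = 429.956 T − 11781
15968.0 = 478.8692 T
T = 33.345 °C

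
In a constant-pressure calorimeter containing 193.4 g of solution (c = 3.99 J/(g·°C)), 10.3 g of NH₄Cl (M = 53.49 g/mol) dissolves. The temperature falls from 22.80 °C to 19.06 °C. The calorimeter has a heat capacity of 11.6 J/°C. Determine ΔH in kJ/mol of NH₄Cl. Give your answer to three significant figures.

ΔH = 15.2 kJ/mol

|ΔT| = |19.06 − 22.80| = 3.74 °C
|q_surr| = (193.4 × 3.99 + 11.6) × 3.74 = 783.266 × 3.74 = 2929 J
n(NH₄Cl) = 10.3 / 53.49 = 0.1926 mol
Temperature fell, so q_rxn = +|q_surr| = 2.929 kJ
ΔH = q_rxn / n = 15.21 kJ/mol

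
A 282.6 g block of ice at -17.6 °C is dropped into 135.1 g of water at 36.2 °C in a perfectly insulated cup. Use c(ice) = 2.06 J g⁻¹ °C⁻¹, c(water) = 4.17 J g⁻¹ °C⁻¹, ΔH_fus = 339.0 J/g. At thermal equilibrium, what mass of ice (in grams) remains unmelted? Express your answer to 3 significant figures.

m_ice remaining = 253 g

Heat to warm all ice to 0 °C: 282.6×2.06×17.6 = 10246 J
Heat released by water cooling to 0 °C: 135.1×4.17×36.2 = 20394 J
20394 J < 10246 + 282.6×339.0 = 106047.4 J, so not all ice melts; final T = 0 °C.
Heat left for melting: 20394 − 10246 = 10148 J
Mass melted = 10148 / 339.0 = 29.94 g
Ice remaining = 282.6 − 29.94 = 252.66 g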